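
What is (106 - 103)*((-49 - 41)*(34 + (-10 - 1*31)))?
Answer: 1890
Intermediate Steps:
(106 - 103)*((-49 - 41)*(34 + (-10 - 1*31))) = 3*(-90*(34 + (-10 - 31))) = 3*(-90*(34 - 41)) = 3*(-90*(-7)) = 3*630 = 1890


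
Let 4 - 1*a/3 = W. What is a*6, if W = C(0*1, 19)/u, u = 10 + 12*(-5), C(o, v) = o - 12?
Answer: 1692/25 ≈ 67.680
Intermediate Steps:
C(o, v) = -12 + o
u = -50 (u = 10 - 60 = -50)
W = 6/25 (W = (-12 + 0*1)/(-50) = (-12 + 0)*(-1/50) = -12*(-1/50) = 6/25 ≈ 0.24000)
a = 282/25 (a = 12 - 3*6/25 = 12 - 18/25 = 282/25 ≈ 11.280)
a*6 = (282/25)*6 = 1692/25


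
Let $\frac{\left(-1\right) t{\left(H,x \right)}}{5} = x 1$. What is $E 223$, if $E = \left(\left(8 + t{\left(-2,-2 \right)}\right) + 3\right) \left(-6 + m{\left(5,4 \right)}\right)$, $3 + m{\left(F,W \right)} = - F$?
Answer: $-65562$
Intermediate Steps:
$m{\left(F,W \right)} = -3 - F$
$t{\left(H,x \right)} = - 5 x$ ($t{\left(H,x \right)} = - 5 x 1 = - 5 x$)
$E = -294$ ($E = \left(\left(8 - -10\right) + 3\right) \left(-6 - 8\right) = \left(\left(8 + 10\right) + 3\right) \left(-6 - 8\right) = \left(18 + 3\right) \left(-6 - 8\right) = 21 \left(-14\right) = -294$)
$E 223 = \left(-294\right) 223 = -65562$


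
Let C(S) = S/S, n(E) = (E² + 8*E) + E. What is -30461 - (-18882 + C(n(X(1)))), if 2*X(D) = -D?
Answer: -11580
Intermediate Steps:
X(D) = -D/2 (X(D) = (-D)/2 = -D/2)
n(E) = E² + 9*E
C(S) = 1
-30461 - (-18882 + C(n(X(1)))) = -30461 - (-18882 + 1) = -30461 - 1*(-18881) = -30461 + 18881 = -11580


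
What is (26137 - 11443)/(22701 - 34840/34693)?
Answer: 509778942/787530953 ≈ 0.64731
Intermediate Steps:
(26137 - 11443)/(22701 - 34840/34693) = 14694/(22701 - 34840*1/34693) = 14694/(22701 - 34840/34693) = 14694/(787530953/34693) = 14694*(34693/787530953) = 509778942/787530953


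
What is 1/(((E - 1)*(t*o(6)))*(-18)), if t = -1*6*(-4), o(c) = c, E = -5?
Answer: 1/15552 ≈ 6.4300e-5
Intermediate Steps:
t = 24 (t = -6*(-4) = 24)
1/(((E - 1)*(t*o(6)))*(-18)) = 1/(((-5 - 1)*(24*6))*(-18)) = 1/(-6*144*(-18)) = 1/(-864*(-18)) = 1/15552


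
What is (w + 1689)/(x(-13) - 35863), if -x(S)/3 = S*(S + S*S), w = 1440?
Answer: -3129/29779 ≈ -0.10507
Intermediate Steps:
x(S) = -3*S*(S + S²) (x(S) = -3*S*(S + S*S) = -3*S*(S + S²))
(w + 1689)/(x(-13) - 35863) = (1440 + 1689)/(3*(-13)²*(-1 - 1*(-13)) - 35863) = 3129/(3*169*(-1 + 13) - 35863) = 3129/(3*169*12 - 35863) = 3129/(6084 - 35863) = 3129/(-29779) = 3129*(-1/29779) = -3129/29779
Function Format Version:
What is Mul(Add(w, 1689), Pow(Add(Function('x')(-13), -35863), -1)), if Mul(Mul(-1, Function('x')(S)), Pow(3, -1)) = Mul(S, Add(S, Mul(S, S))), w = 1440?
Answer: Rational(-3129, 29779) ≈ -0.10507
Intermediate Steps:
Function('x')(S) = Mul(-3, S, Add(S, Pow(S, 2))) (Function('x')(S) = Mul(-3, Mul(S, Add(S, Mul(S, S)))) = Mul(-3, Mul(S, Add(S, Pow(S, 2)))) = Mul(-3, S, Add(S, Pow(S, 2))))
Mul(Add(w, 1689), Pow(Add(Function('x')(-13), -35863), -1)) = Mul(Add(1440, 1689), Pow(Add(Mul(3, Pow(-13, 2), Add(-1, Mul(-1, -13))), -35863), -1)) = Mul(3129, Pow(Add(Mul(3, 169, Add(-1, 13)), -35863), -1)) = Mul(3129, Pow(Add(Mul(3, 169, 12), -35863), -1)) = Mul(3129, Pow(Add(6084, -35863), -1)) = Mul(3129, Pow(-29779, -1)) = Mul(3129, Rational(-1, 29779)) = Rational(-3129, 29779)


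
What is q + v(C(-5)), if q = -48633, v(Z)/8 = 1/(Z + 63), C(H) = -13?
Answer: -1215821/25 ≈ -48633.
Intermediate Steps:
v(Z) = 8/(63 + Z) (v(Z) = 8/(Z + 63) = 8/(63 + Z))
q + v(C(-5)) = -48633 + 8/(63 - 13) = -48633 + 8/50 = -48633 + 8*(1/50) = -48633 + 4/25 = -1215821/25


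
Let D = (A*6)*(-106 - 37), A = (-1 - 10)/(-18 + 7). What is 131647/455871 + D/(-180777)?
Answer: 8063295679/27470330589 ≈ 0.29353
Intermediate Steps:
A = 1 (A = -11/(-11) = -11*(-1/11) = 1)
D = -858 (D = (1*6)*(-106 - 37) = 6*(-143) = -858)
131647/455871 + D/(-180777) = 131647/455871 - 858/(-180777) = 131647*(1/455871) - 858*(-1/180777) = 131647/455871 + 286/60259 = 8063295679/27470330589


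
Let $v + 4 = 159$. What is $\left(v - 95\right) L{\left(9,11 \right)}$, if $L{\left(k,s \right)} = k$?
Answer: $540$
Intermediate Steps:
$v = 155$ ($v = -4 + 159 = 155$)
$\left(v - 95\right) L{\left(9,11 \right)} = \left(155 - 95\right) 9 = 60 \cdot 9 = 540$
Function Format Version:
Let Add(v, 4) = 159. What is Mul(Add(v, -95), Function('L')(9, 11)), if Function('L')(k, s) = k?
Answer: 540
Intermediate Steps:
v = 155 (v = Add(-4, 159) = 155)
Mul(Add(v, -95), Function('L')(9, 11)) = Mul(Add(155, -95), 9) = Mul(60, 9) = 540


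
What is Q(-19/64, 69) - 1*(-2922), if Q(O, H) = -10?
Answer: 2912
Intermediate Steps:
Q(-19/64, 69) - 1*(-2922) = -10 - 1*(-2922) = -10 + 2922 = 2912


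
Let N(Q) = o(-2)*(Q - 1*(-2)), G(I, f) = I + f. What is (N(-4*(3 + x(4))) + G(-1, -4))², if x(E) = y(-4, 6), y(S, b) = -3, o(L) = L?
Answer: 81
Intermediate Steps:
x(E) = -3
N(Q) = -4 - 2*Q (N(Q) = -2*(Q - 1*(-2)) = -2*(Q + 2) = -2*(2 + Q) = -4 - 2*Q)
(N(-4*(3 + x(4))) + G(-1, -4))² = ((-4 - (-8)*(3 - 3)) + (-1 - 4))² = ((-4 - (-8)*0) - 5)² = ((-4 - 2*0) - 5)² = ((-4 + 0) - 5)² = (-4 - 5)² = (-9)² = 81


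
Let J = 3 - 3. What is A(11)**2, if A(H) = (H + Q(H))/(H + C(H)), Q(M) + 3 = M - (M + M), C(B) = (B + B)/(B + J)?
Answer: 9/169 ≈ 0.053254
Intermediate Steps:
J = 0
C(B) = 2 (C(B) = (B + B)/(B + 0) = (2*B)/B = 2)
Q(M) = -3 - M (Q(M) = -3 + (M - (M + M)) = -3 + (M - 2*M) = -3 - M)
A(H) = -3/(2 + H) (A(H) = (H + (-3 - H))/(H + 2) = -3/(2 + H))
A(11)**2 = (-3/(2 + 11))**2 = (-3/13)**2 = 9/169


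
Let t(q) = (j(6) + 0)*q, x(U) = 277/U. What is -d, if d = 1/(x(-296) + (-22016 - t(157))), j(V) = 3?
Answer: 296/6656429 ≈ 4.4468e-5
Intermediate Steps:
t(q) = 3*q (t(q) = (3 + 0)*q = 3*q)
d = -296/6656429 (d = 1/(277/(-296) + (-22016 - 3*157)) = 1/(277*(-1/296) + (-22016 - 1*471)) = 1/(-277/296 + (-22016 - 471)) = 1/(-277/296 - 22487) = 1/(-6656429/296) = -296/6656429 ≈ -4.4468e-5)
-d = -1*(-296/6656429) = 296/6656429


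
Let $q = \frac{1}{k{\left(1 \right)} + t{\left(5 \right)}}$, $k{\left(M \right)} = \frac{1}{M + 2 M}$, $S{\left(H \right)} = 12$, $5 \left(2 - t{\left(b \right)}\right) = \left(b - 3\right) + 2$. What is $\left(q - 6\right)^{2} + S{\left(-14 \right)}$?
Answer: $\frac{21477}{529} \approx 40.599$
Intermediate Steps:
$t{\left(b \right)} = \frac{11}{5} - \frac{b}{5}$ ($t{\left(b \right)} = 2 - \frac{\left(b - 3\right) + 2}{5} = 2 - \frac{\left(-3 + b\right) + 2}{5} = 2 - \frac{-1 + b}{5} = 2 - \left(- \frac{1}{5} + \frac{b}{5}\right) = \frac{11}{5} - \frac{b}{5}$)
$k{\left(M \right)} = \frac{1}{3 M}$
$q = \frac{15}{23}$ ($q = \frac{1}{\frac{1}{3 \cdot 1} + \left(\frac{11}{5} - 1\right)} = \frac{1}{\frac{1}{3} \cdot 1 + \left(\frac{11}{5} - 1\right)} = \frac{1}{\frac{1}{3} + \frac{6}{5}} = \frac{1}{\frac{23}{15}} = \frac{15}{23} \approx 0.65217$)
$\left(q - 6\right)^{2} + S{\left(-14 \right)} = \left(\frac{15}{23} - 6\right)^{2} + 12 = \left(- \frac{123}{23}\right)^{2} + 12 = \frac{15129}{529} + 12 = \frac{21477}{529}$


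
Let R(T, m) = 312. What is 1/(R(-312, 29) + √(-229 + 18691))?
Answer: 52/13147 - √18462/78882 ≈ 0.0022328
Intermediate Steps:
1/(R(-312, 29) + √(-229 + 18691)) = 1/(312 + √(-229 + 18691)) = 1/(312 + √18462)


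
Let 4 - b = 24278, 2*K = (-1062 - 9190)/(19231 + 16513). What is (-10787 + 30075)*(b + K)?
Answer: -1045958080801/2234 ≈ -4.6820e+8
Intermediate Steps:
K = -2563/17872 (K = ((-1062 - 9190)/(19231 + 16513))/2 = (-10252/35744)/2 = (-10252*1/35744)/2 = (1/2)*(-2563/8936) = -2563/17872 ≈ -0.14341)
b = -24274 (b = 4 - 1*24278 = 4 - 24278 = -24274)
(-10787 + 30075)*(b + K) = (-10787 + 30075)*(-24274 - 2563/17872) = 19288*(-433827491/17872) = -1045958080801/2234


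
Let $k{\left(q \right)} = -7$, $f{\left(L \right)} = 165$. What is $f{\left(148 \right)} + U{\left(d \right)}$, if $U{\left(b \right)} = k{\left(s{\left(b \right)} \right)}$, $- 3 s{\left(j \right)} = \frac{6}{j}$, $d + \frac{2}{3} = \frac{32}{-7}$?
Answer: $158$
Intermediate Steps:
$d = - \frac{110}{21}$ ($d = - \frac{2}{3} + \frac{32}{-7} = - \frac{2}{3} + 32 \left(- \frac{1}{7}\right) = - \frac{2}{3} - \frac{32}{7} = - \frac{110}{21} \approx -5.2381$)
$s{\left(j \right)} = - \frac{2}{j}$ ($s{\left(j \right)} = - \frac{6 \frac{1}{j}}{3} = - \frac{2}{j}$)
$U{\left(b \right)} = -7$
$f{\left(148 \right)} + U{\left(d \right)} = 165 - 7 = 158$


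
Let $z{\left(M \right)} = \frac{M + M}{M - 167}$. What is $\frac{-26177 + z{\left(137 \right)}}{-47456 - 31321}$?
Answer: $\frac{392792}{1181655} \approx 0.33241$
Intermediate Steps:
$z{\left(M \right)} = \frac{2 M}{-167 + M}$
$\frac{-26177 + z{\left(137 \right)}}{-47456 - 31321} = \frac{-26177 + 2 \cdot 137 \frac{1}{-167 + 137}}{-47456 - 31321} = \frac{-26177 + 2 \cdot 137 \frac{1}{-30}}{-78777} = \left(-26177 + 2 \cdot 137 \left(- \frac{1}{30}\right)\right) \left(- \frac{1}{78777}\right) = \left(-26177 - \frac{137}{15}\right) \left(- \frac{1}{78777}\right) = \left(- \frac{392792}{15}\right) \left(- \frac{1}{78777}\right) = \frac{392792}{1181655}$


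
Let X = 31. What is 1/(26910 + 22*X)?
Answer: 1/27592 ≈ 3.6242e-5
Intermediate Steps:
1/(26910 + 22*X) = 1/(26910 + 22*31) = 1/(26910 + 682) = 1/27592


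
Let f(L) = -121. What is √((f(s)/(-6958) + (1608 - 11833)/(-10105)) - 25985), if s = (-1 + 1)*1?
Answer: I*√104860256146246578/2008874 ≈ 161.2*I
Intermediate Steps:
s = 0 (s = 0*1 = 0)
√((f(s)/(-6958) + (1608 - 11833)/(-10105)) - 25985) = √((-121/(-6958) + (1608 - 11833)/(-10105)) - 25985) = √((-121*(-1/6958) - 10225*(-1/10105)) - 25985) = √((121/6958 + 2045/2021) - 25985) = √(14473651/14062118 - 25985) = √(-365389662579/14062118) = I*√104860256146246578/2008874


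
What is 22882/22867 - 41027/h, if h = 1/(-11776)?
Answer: 11047824103266/22867 ≈ 4.8313e+8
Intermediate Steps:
h = -1/11776 ≈ -8.4918e-5
22882/22867 - 41027/h = 22882/22867 - 41027/(-1/11776) = 22882*(1/22867) - 41027*(-11776) = 22882/22867 + 483133952 = 11047824103266/22867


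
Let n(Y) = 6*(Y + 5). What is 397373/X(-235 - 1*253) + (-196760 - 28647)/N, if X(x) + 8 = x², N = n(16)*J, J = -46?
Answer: 1999310545/49294152 ≈ 40.559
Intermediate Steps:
n(Y) = 30 + 6*Y (n(Y) = 6*(5 + Y) = 30 + 6*Y)
N = -5796 (N = (30 + 6*16)*(-46) = (30 + 96)*(-46) = 126*(-46) = -5796)
X(x) = -8 + x²
397373/X(-235 - 1*253) + (-196760 - 28647)/N = 397373/(-8 + (-235 - 1*253)²) + (-196760 - 28647)/(-5796) = 397373/(-8 + (-235 - 253)²) - 225407*(-1/5796) = 397373/(-8 + (-488)²) + 32201/828 = 397373/(-8 + 238144) + 32201/828 = 397373/238136 + 32201/828 = 1999310545/49294152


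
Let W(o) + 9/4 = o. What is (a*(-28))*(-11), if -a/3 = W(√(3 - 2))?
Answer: 1155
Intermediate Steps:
W(o) = -9/4 + o
a = 15/4 (a = -3*(-9/4 + √(3 - 2)) = -3*(-9/4 + √1) = -3*(-9/4 + 1) = -3*(-5/4) = 15/4 ≈ 3.7500)
(a*(-28))*(-11) = ((15/4)*(-28))*(-11) = -105*(-11) = 1155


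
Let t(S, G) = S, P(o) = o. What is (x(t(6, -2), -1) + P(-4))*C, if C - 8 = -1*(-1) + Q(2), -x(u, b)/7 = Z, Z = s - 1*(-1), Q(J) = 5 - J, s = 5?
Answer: -552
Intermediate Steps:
Z = 6 (Z = 5 - 1*(-1) = 5 + 1 = 6)
x(u, b) = -42 (x(u, b) = -7*6 = -42)
C = 12 (C = 8 + (-1*(-1) + (5 - 1*2)) = 8 + (1 + (5 - 2)) = 8 + (1 + 3) = 8 + 4 = 12)
(x(t(6, -2), -1) + P(-4))*C = (-42 - 4)*12 = -46*12 = -552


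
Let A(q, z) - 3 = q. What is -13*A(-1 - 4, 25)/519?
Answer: 26/519 ≈ 0.050096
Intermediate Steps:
A(q, z) = 3 + q
-13*A(-1 - 4, 25)/519 = -13*(3 + (-1 - 4))/519 = -13*(3 - 5)/519 = -(-26)/519 = -13*(-2/519) = 26/519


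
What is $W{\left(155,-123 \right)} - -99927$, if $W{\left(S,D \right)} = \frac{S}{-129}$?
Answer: $\frac{12890428}{129} \approx 99926.0$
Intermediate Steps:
$W{\left(S,D \right)} = - \frac{S}{129}$ ($W{\left(S,D \right)} = S \left(- \frac{1}{129}\right) = - \frac{S}{129}$)
$W{\left(155,-123 \right)} - -99927 = \left(- \frac{1}{129}\right) 155 - -99927 = - \frac{155}{129} + 99927 = \frac{12890428}{129}$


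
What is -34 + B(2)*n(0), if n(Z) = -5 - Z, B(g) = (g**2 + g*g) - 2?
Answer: -64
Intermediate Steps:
B(g) = -2 + 2*g**2 (B(g) = (g**2 + g**2) - 2 = 2*g**2 - 2 = -2 + 2*g**2)
-34 + B(2)*n(0) = -34 + (-2 + 2*2**2)*(-5 - 1*0) = -34 + (-2 + 2*4)*(-5 + 0) = -34 + (-2 + 8)*(-5) = -34 + 6*(-5) = -34 - 30 = -64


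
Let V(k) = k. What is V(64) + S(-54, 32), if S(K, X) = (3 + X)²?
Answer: 1289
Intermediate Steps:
V(64) + S(-54, 32) = 64 + (3 + 32)² = 64 + 35² = 64 + 1225 = 1289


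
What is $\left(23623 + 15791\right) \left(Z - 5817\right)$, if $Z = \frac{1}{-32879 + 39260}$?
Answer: $- \frac{487659910088}{2127} \approx -2.2927 \cdot 10^{8}$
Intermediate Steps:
$Z = \frac{1}{6381} \approx 0.00015672$
$\left(23623 + 15791\right) \left(Z - 5817\right) = \left(23623 + 15791\right) \left(\frac{1}{6381} - 5817\right) = 39414 \left(- \frac{37118276}{6381}\right) = - \frac{487659910088}{2127}$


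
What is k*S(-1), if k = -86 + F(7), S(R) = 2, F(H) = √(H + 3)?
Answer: -172 + 2*√10 ≈ -165.68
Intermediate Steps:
F(H) = √(3 + H)
k = -86 + √10 (k = -86 + √(3 + 7) = -86 + √10 ≈ -82.838)
k*S(-1) = (-86 + √10)*2 = -172 + 2*√10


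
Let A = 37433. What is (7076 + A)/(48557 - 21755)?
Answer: 44509/26802 ≈ 1.6607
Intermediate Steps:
(7076 + A)/(48557 - 21755) = (7076 + 37433)/(48557 - 21755) = 44509/26802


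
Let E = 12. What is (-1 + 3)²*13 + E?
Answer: 64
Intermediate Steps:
(-1 + 3)²*13 + E = (-1 + 3)²*13 + 12 = 2²*13 + 12 = 4*13 + 12 = 52 + 12 = 64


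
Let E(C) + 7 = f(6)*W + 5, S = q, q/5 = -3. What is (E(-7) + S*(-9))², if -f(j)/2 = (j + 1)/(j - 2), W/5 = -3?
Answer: 137641/4 ≈ 34410.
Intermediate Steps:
W = -15 (W = 5*(-3) = -15)
q = -15 (q = 5*(-3) = -15)
S = -15
f(j) = -2*(1 + j)/(-2 + j) (f(j) = -2*(j + 1)/(j - 2) = -2*(1 + j)/(-2 + j))
E(C) = 101/2 (E(C) = -7 + ((2*(-1 - 1*6)/(-2 + 6))*(-15) + 5) = -7 + ((2*(-1 - 6)/4)*(-15) + 5) = -7 + ((2*(¼)*(-7))*(-15) + 5) = -7 + (-7/2*(-15) + 5) = -7 + (105/2 + 5) = -7 + 115/2 = 101/2)
(E(-7) + S*(-9))² = (101/2 - 15*(-9))² = (101/2 + 135)² = (371/2)² = 137641/4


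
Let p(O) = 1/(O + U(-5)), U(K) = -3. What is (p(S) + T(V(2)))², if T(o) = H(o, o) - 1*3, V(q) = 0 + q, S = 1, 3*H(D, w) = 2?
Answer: 289/36 ≈ 8.0278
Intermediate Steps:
H(D, w) = ⅔ (H(D, w) = (⅓)*2 = ⅔)
V(q) = q
p(O) = 1/(-3 + O) (p(O) = 1/(O - 3) = 1/(-3 + O))
T(o) = -7/3 (T(o) = ⅔ - 1*3 = ⅔ - 3 = -7/3)
(p(S) + T(V(2)))² = (1/(-3 + 1) - 7/3)² = (1/(-2) - 7/3)² = (-½ - 7/3)² = (-17/6)² = 289/36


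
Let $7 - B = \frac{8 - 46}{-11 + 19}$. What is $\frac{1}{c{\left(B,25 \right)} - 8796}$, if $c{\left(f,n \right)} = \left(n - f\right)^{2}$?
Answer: $- \frac{16}{137927} \approx -0.000116$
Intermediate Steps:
$B = \frac{47}{4}$ ($B = 7 - \frac{8 - 46}{-11 + 19} = 7 - - \frac{38}{8} = 7 - \left(-38\right) \frac{1}{8} = 7 - - \frac{19}{4} = 7 + \frac{19}{4} = \frac{47}{4} \approx 11.75$)
$\frac{1}{c{\left(B,25 \right)} - 8796} = \frac{1}{\left(\frac{47}{4} - 25\right)^{2} - 8796} = \frac{1}{\left(- \frac{53}{4}\right)^{2} - 8796} = \frac{1}{\frac{2809}{16} - 8796} = \frac{1}{- \frac{137927}{16}} = - \frac{16}{137927}$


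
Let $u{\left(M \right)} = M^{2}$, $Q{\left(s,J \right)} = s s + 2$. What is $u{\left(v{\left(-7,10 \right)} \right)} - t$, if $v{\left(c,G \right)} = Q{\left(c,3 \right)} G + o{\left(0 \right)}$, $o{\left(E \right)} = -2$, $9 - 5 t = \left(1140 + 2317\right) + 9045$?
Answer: $\frac{1302813}{5} \approx 2.6056 \cdot 10^{5}$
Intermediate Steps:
$t = - \frac{12493}{5}$ ($t = \frac{9}{5} - \frac{\left(1140 + 2317\right) + 9045}{5} = \frac{9}{5} - \frac{3457 + 9045}{5} = \frac{9}{5} - \frac{12502}{5} = - \frac{12493}{5} \approx -2498.6$)
$Q{\left(s,J \right)} = 2 + s^{2}$ ($Q{\left(s,J \right)} = s^{2} + 2 = 2 + s^{2}$)
$v{\left(c,G \right)} = -2 + G \left(2 + c^{2}\right)$ ($v{\left(c,G \right)} = \left(2 + c^{2}\right) G - 2 = G \left(2 + c^{2}\right) - 2 = -2 + G \left(2 + c^{2}\right)$)
$u{\left(v{\left(-7,10 \right)} \right)} - t = \left(-2 + 10 \left(2 + \left(-7\right)^{2}\right)\right)^{2} - - \frac{12493}{5} = \left(-2 + 10 \left(2 + 49\right)\right)^{2} + \frac{12493}{5} = \left(-2 + 10 \cdot 51\right)^{2} + \frac{12493}{5} = \left(-2 + 510\right)^{2} + \frac{12493}{5} = 508^{2} + \frac{12493}{5} = 258064 + \frac{12493}{5} = \frac{1302813}{5}$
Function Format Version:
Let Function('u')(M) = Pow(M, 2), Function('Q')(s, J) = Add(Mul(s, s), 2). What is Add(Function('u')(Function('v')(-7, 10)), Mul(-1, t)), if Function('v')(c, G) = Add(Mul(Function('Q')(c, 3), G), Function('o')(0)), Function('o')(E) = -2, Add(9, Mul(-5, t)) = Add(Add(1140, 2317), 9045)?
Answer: Rational(1302813, 5) ≈ 2.6056e+5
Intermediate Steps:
t = Rational(-12493, 5) (t = Add(Rational(9, 5), Mul(Rational(-1, 5), Add(Add(1140, 2317), 9045))) = Add(Rational(9, 5), Mul(Rational(-1, 5), Add(3457, 9045))) = Add(Rational(9, 5), Mul(Rational(-1, 5), 12502)) = Add(Rational(9, 5), Rational(-12502, 5)) = Rational(-12493, 5) ≈ -2498.6)
Function('Q')(s, J) = Add(2, Pow(s, 2)) (Function('Q')(s, J) = Add(Pow(s, 2), 2) = Add(2, Pow(s, 2)))
Function('v')(c, G) = Add(-2, Mul(G, Add(2, Pow(c, 2)))) (Function('v')(c, G) = Add(Mul(Add(2, Pow(c, 2)), G), -2) = Add(Mul(G, Add(2, Pow(c, 2))), -2) = Add(-2, Mul(G, Add(2, Pow(c, 2)))))
Add(Function('u')(Function('v')(-7, 10)), Mul(-1, t)) = Add(Pow(Add(-2, Mul(10, Add(2, Pow(-7, 2)))), 2), Mul(-1, Rational(-12493, 5))) = Add(Pow(Add(-2, Mul(10, Add(2, 49))), 2), Rational(12493, 5)) = Add(Pow(Add(-2, Mul(10, 51)), 2), Rational(12493, 5)) = Add(Pow(Add(-2, 510), 2), Rational(12493, 5)) = Add(Pow(508, 2), Rational(12493, 5)) = Add(258064, Rational(12493, 5)) = Rational(1302813, 5)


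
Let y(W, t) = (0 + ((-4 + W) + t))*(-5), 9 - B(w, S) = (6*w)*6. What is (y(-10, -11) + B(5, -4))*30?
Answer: -1380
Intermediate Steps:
B(w, S) = 9 - 36*w (B(w, S) = 9 - 6*w*6 = 9 - 36*w)
y(W, t) = 20 - 5*W - 5*t (y(W, t) = (0 + (-4 + W + t))*(-5) = (-4 + W + t)*(-5) = 20 - 5*W - 5*t)
(y(-10, -11) + B(5, -4))*30 = ((20 - 5*(-10) - 5*(-11)) + (9 - 36*5))*30 = ((20 + 50 + 55) + (9 - 180))*30 = (125 - 171)*30 = -46*30 = -1380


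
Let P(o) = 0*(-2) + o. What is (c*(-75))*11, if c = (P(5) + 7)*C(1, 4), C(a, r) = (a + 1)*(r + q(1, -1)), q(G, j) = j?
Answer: -59400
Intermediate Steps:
P(o) = o (P(o) = 0 + o = o)
C(a, r) = (1 + a)*(-1 + r) (C(a, r) = (a + 1)*(r - 1) = (1 + a)*(-1 + r))
c = 72 (c = (5 + 7)*(-1 + 4 - 1*1 + 1*4) = 12*(-1 + 4 - 1 + 4) = 12*6 = 72)
(c*(-75))*11 = (72*(-75))*11 = -5400*11 = -59400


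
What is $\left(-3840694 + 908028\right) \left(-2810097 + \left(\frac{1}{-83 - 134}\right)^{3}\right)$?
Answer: $\frac{84209893295223821092}{10218313} \approx 8.2411 \cdot 10^{12}$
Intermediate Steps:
$\left(-3840694 + 908028\right) \left(-2810097 + \left(\frac{1}{-83 - 134}\right)^{3}\right) = - 2932666 \left(-2810097 + \left(\frac{1}{-217}\right)^{3}\right) = - 2932666 \left(-2810097 + \left(- \frac{1}{217}\right)^{3}\right) = - 2932666 \left(-2810097 - \frac{1}{10218313}\right) = \left(-2932666\right) \left(- \frac{28714450706362}{10218313}\right) = \frac{84209893295223821092}{10218313}$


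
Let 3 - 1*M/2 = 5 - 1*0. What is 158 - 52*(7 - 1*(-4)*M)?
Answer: 626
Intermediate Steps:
M = -4 (M = 6 - 2*(5 - 1*0) = 6 - 2*(5 + 0) = 6 - 2*5 = 6 - 10 = -4)
158 - 52*(7 - 1*(-4)*M) = 158 - 52*(7 - 1*(-4)*(-4)) = 158 - 52*(7 - (-4)*(-4)) = 158 - 52*(7 - 1*16) = 158 - 52*(7 - 16) = 158 - 52*(-9) = 158 + 468 = 626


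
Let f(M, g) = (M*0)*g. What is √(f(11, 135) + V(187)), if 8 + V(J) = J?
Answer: √179 ≈ 13.379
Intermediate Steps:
f(M, g) = 0 (f(M, g) = 0*g = 0)
V(J) = -8 + J
√(f(11, 135) + V(187)) = √(0 + (-8 + 187)) = √(0 + 179) = √179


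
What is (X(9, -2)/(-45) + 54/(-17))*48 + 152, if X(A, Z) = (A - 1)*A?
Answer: -6568/85 ≈ -77.271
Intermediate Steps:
X(A, Z) = A*(-1 + A) (X(A, Z) = (-1 + A)*A = A*(-1 + A))
(X(9, -2)/(-45) + 54/(-17))*48 + 152 = ((9*(-1 + 9))/(-45) + 54/(-17))*48 + 152 = ((9*8)*(-1/45) + 54*(-1/17))*48 + 152 = (72*(-1/45) - 54/17)*48 + 152 = (-8/5 - 54/17)*48 + 152 = -406/85*48 + 152 = -19488/85 + 152 = -6568/85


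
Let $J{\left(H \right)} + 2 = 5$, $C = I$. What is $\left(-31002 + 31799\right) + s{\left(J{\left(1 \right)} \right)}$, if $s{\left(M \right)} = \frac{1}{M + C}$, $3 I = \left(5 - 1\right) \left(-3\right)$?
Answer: $796$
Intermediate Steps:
$I = -4$ ($I = \frac{\left(5 - 1\right) \left(-3\right)}{3} = \frac{4 \left(-3\right)}{3} = \frac{1}{3} \left(-12\right) = -4$)
$C = -4$
$J{\left(H \right)} = 3$ ($J{\left(H \right)} = -2 + 5 = 3$)
$s{\left(M \right)} = \frac{1}{-4 + M}$ ($s{\left(M \right)} = \frac{1}{M - 4} = \frac{1}{-4 + M}$)
$\left(-31002 + 31799\right) + s{\left(J{\left(1 \right)} \right)} = \left(-31002 + 31799\right) + \frac{1}{-4 + 3} = 797 + \frac{1}{-1} = 797 - 1 = 796$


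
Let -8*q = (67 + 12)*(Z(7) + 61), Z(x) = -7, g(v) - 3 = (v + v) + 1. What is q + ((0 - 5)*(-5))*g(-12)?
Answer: -4133/4 ≈ -1033.3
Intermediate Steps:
g(v) = 4 + 2*v (g(v) = 3 + ((v + v) + 1) = 3 + (2*v + 1) = 3 + (1 + 2*v) = 4 + 2*v)
q = -2133/4 (q = -(67 + 12)*(-7 + 61)/8 = -79*54/8 = -1/8*4266 = -2133/4 ≈ -533.25)
q + ((0 - 5)*(-5))*g(-12) = -2133/4 + ((0 - 5)*(-5))*(4 + 2*(-12)) = -2133/4 + (-5*(-5))*(4 - 24) = -2133/4 + 25*(-20) = -2133/4 - 500 = -4133/4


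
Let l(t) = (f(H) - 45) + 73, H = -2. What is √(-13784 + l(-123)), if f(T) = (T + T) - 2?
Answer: I*√13762 ≈ 117.31*I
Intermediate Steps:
f(T) = -2 + 2*T (f(T) = 2*T - 2 = -2 + 2*T)
l(t) = 22 (l(t) = ((-2 + 2*(-2)) - 45) + 73 = ((-2 - 4) - 45) + 73 = (-6 - 45) + 73 = -51 + 73 = 22)
√(-13784 + l(-123)) = √(-13784 + 22) = √(-13762) = I*√13762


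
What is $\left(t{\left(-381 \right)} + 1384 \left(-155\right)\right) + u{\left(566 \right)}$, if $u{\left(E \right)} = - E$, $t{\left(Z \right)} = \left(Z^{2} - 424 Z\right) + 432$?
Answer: $92051$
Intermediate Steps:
$t{\left(Z \right)} = 432 + Z^{2} - 424 Z$
$\left(t{\left(-381 \right)} + 1384 \left(-155\right)\right) + u{\left(566 \right)} = \left(\left(432 + \left(-381\right)^{2} - -161544\right) + 1384 \left(-155\right)\right) - 566 = \left(\left(432 + 145161 + 161544\right) - 214520\right) - 566 = \left(307137 - 214520\right) - 566 = 92617 - 566 = 92051$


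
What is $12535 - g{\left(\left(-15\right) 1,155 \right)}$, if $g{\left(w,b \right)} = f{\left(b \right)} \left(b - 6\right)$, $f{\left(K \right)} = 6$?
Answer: $11641$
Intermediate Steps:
$g{\left(w,b \right)} = -36 + 6 b$ ($g{\left(w,b \right)} = 6 \left(b - 6\right) = 6 \left(-6 + b\right) = -36 + 6 b$)
$12535 - g{\left(\left(-15\right) 1,155 \right)} = 12535 - \left(-36 + 6 \cdot 155\right) = 12535 - \left(-36 + 930\right) = 12535 - 894 = 11641$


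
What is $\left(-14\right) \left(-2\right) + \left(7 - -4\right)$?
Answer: $39$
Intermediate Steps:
$\left(-14\right) \left(-2\right) + \left(7 - -4\right) = 28 + \left(7 + 4\right) = 28 + 11 = 39$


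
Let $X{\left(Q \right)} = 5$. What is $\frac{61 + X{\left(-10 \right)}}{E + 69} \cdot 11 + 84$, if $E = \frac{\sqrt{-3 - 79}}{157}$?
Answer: $\frac{11092500570}{117353971} - \frac{113982 i \sqrt{82}}{117353971} \approx 94.522 - 0.0087952 i$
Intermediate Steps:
$E = \frac{i \sqrt{82}}{157}$ ($E = \sqrt{-82} \cdot \frac{1}{157} = i \sqrt{82} \cdot \frac{1}{157} = \frac{i \sqrt{82}}{157} \approx 0.057678 i$)
$\frac{61 + X{\left(-10 \right)}}{E + 69} \cdot 11 + 84 = \frac{61 + 5}{\frac{i \sqrt{82}}{157} + 69} \cdot 11 + 84 = \frac{66}{69 + \frac{i \sqrt{82}}{157}} \cdot 11 + 84 = \frac{726}{69 + \frac{i \sqrt{82}}{157}} + 84 = 84 + \frac{726}{69 + \frac{i \sqrt{82}}{157}}$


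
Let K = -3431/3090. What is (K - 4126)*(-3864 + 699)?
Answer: 2690834681/206 ≈ 1.3062e+7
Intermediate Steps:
K = -3431/3090 (K = -3431*1/3090 = -3431/3090 ≈ -1.1104)
(K - 4126)*(-3864 + 699) = (-3431/3090 - 4126)*(-3864 + 699) = -12752771/3090*(-3165) = 2690834681/206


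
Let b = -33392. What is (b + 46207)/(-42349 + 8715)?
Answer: -12815/33634 ≈ -0.38101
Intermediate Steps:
(b + 46207)/(-42349 + 8715) = (-33392 + 46207)/(-42349 + 8715) = 12815/(-33634) = 12815*(-1/33634) = -12815/33634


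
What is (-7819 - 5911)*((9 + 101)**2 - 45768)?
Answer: 462261640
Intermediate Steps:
(-7819 - 5911)*((9 + 101)**2 - 45768) = -13730*(110**2 - 45768) = -13730*(12100 - 45768) = -13730*(-33668) = 462261640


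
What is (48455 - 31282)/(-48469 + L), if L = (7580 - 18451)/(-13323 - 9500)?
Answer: -391939379/1106197116 ≈ -0.35431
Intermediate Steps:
L = 10871/22823 (L = -10871/(-22823) = -10871*(-1/22823) = 10871/22823 ≈ 0.47632)
(48455 - 31282)/(-48469 + L) = (48455 - 31282)/(-48469 + 10871/22823) = 17173/(-1106197116/22823) = 17173*(-22823/1106197116) = -391939379/1106197116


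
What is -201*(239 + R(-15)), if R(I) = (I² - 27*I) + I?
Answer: -171654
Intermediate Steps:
R(I) = I² - 26*I
-201*(239 + R(-15)) = -201*(239 - 15*(-26 - 15)) = -201*(239 - 15*(-41)) = -201*(239 + 615) = -201*854 = -171654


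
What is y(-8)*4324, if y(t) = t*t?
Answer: 276736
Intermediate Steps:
y(t) = t²
y(-8)*4324 = (-8)²*4324 = 64*4324 = 276736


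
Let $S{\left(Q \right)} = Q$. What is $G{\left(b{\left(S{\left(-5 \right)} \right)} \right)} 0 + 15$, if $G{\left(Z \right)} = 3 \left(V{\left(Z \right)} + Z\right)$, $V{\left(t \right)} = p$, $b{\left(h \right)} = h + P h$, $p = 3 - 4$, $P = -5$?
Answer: $15$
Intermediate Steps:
$p = -1$ ($p = 3 - 4 = -1$)
$b{\left(h \right)} = - 4 h$ ($b{\left(h \right)} = h - 5 h = - 4 h$)
$V{\left(t \right)} = -1$
$G{\left(Z \right)} = -3 + 3 Z$ ($G{\left(Z \right)} = 3 \left(-1 + Z\right) = -3 + 3 Z$)
$G{\left(b{\left(S{\left(-5 \right)} \right)} \right)} 0 + 15 = \left(-3 + 3 \left(\left(-4\right) \left(-5\right)\right)\right) 0 + 15 = \left(-3 + 3 \cdot 20\right) 0 + 15 = \left(-3 + 60\right) 0 + 15 = 57 \cdot 0 + 15 = 0 + 15 = 15$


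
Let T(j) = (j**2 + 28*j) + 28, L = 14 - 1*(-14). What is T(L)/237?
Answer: 532/79 ≈ 6.7342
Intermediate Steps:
L = 28 (L = 14 + 14 = 28)
T(j) = 28 + j**2 + 28*j
T(L)/237 = (28 + 28**2 + 28*28)/237 = (28 + 784 + 784)*(1/237) = 1596*(1/237) = 532/79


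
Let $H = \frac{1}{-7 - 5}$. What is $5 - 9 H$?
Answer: $\frac{23}{4} \approx 5.75$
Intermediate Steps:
$H = - \frac{1}{12}$ ($H = \frac{1}{-12} = - \frac{1}{12} \approx -0.083333$)
$5 - 9 H = 5 - - \frac{3}{4} = 5 + \frac{3}{4} = \frac{23}{4}$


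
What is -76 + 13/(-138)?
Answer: -10501/138 ≈ -76.094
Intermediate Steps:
-76 + 13/(-138) = -76 - 1/138*13 = -76 - 13/138 = -10501/138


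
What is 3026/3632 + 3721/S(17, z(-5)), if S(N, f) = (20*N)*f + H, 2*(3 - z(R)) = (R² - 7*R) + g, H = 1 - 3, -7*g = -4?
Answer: 25487025/58978232 ≈ 0.43214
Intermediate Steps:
g = 4/7 (g = -⅐*(-4) = 4/7 ≈ 0.57143)
H = -2
z(R) = 19/7 - R²/2 + 7*R/2 (z(R) = 3 - ((R² - 7*R) + 4/7)/2 = 3 - (4/7 + R² - 7*R)/2 = 3 + (-2/7 - R²/2 + 7*R/2) = 19/7 - R²/2 + 7*R/2)
S(N, f) = -2 + 20*N*f (S(N, f) = (20*N)*f - 2 = 20*N*f - 2 = -2 + 20*N*f)
3026/3632 + 3721/S(17, z(-5)) = 3026/3632 + 3721/(-2 + 20*17*(19/7 - ½*(-5)² + (7/2)*(-5))) = 3026*(1/3632) + 3721/(-2 + 20*17*(19/7 - ½*25 - 35/2)) = 1513/1816 + 3721/(-2 + 20*17*(19/7 - 25/2 - 35/2)) = 1513/1816 + 3721/(-2 + 20*17*(-191/7)) = 1513/1816 + 3721/(-2 - 64940/7) = 1513/1816 + 3721/(-64954/7) = 1513/1816 + 3721*(-7/64954) = 1513/1816 - 26047/64954 = 25487025/58978232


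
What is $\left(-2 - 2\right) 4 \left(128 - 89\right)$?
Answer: $-624$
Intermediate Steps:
$\left(-2 - 2\right) 4 \left(128 - 89\right) = \left(-4\right) 4 \cdot 39 = \left(-16\right) 39 = -624$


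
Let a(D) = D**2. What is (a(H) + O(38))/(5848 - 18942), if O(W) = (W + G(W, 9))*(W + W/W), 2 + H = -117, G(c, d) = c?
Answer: -17125/13094 ≈ -1.3078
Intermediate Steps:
H = -119 (H = -2 - 117 = -119)
O(W) = 2*W*(1 + W) (O(W) = (W + W)*(W + W/W) = (2*W)*(W + 1) = (2*W)*(1 + W) = 2*W*(1 + W))
(a(H) + O(38))/(5848 - 18942) = ((-119)**2 + 2*38*(1 + 38))/(5848 - 18942) = (14161 + 2*38*39)/(-13094) = (14161 + 2964)*(-1/13094) = 17125*(-1/13094) = -17125/13094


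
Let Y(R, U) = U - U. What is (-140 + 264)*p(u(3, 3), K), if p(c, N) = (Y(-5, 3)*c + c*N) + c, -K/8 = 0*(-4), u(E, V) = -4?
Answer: -496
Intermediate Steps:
Y(R, U) = 0
K = 0 (K = -0*(-4) = -8*0 = 0)
p(c, N) = c + N*c (p(c, N) = (0*c + c*N) + c = (0 + N*c) + c = N*c + c = c + N*c)
(-140 + 264)*p(u(3, 3), K) = (-140 + 264)*(-4*(1 + 0)) = 124*(-4*1) = 124*(-4) = -496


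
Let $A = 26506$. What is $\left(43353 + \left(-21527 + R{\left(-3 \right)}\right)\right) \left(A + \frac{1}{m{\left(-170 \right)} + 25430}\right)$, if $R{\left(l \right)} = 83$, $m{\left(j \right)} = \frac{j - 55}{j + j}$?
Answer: $\frac{9213122083878}{15865} \approx 5.8072 \cdot 10^{8}$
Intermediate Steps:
$m{\left(j \right)} = \frac{-55 + j}{2 j}$
$\left(43353 + \left(-21527 + R{\left(-3 \right)}\right)\right) \left(A + \frac{1}{m{\left(-170 \right)} + 25430}\right) = \left(43353 + \left(-21527 + 83\right)\right) \left(26506 + \frac{1}{\frac{-55 - 170}{2 \left(-170\right)} + 25430}\right) = \left(43353 - 21444\right) \left(26506 + \frac{1}{\frac{1}{2} \left(- \frac{1}{170}\right) \left(-225\right) + 25430}\right) = 21909 \left(26506 + \frac{1}{\frac{45}{68} + 25430}\right) = 21909 \left(26506 + \frac{1}{\frac{1729285}{68}}\right) = 21909 \left(26506 + \frac{68}{1729285}\right) = 21909 \cdot \frac{45836428278}{1729285} = \frac{9213122083878}{15865}$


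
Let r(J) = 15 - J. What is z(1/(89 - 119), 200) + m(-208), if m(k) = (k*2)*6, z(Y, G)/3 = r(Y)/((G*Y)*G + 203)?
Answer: -84640713/33910 ≈ -2496.0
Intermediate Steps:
z(Y, G) = 3*(15 - Y)/(203 + Y*G²) (z(Y, G) = 3*((15 - Y)/((G*Y)*G + 203)) = 3*((15 - Y)/(Y*G² + 203)) = 3*((15 - Y)/(203 + Y*G²)) = 3*(15 - Y)/(203 + Y*G²))
m(k) = 12*k (m(k) = (2*k)*6 = 12*k)
z(1/(89 - 119), 200) + m(-208) = 3*(15 - 1/(89 - 119))/(203 + 200²/(89 - 119)) + 12*(-208) = 3*(15 - 1/(-30))/(203 + 40000/(-30)) - 2496 = 3*(15 - 1*(-1/30))/(203 - 1/30*40000) - 2496 = 3*(15 + 1/30)/(203 - 4000/3) - 2496 = 3*(451/30)/(-3391/3) - 2496 = 3*(-3/3391)*(451/30) - 2496 = -1353/33910 - 2496 = -84640713/33910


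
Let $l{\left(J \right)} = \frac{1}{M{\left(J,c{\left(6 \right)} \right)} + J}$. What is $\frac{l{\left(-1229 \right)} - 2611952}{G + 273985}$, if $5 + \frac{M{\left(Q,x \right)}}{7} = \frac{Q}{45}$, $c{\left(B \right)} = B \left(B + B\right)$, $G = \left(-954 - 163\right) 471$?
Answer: $\frac{171038452861}{16509704926} \approx 10.36$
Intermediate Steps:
$G = -526107$ ($G = \left(-1117\right) 471 = -526107$)
$c{\left(B \right)} = 2 B^{2}$ ($c{\left(B \right)} = B 2 B = 2 B^{2}$)
$M{\left(Q,x \right)} = -35 + \frac{7 Q}{45}$ ($M{\left(Q,x \right)} = -35 + 7 \frac{Q}{45} = -35 + \frac{7 Q}{45}$)
$l{\left(J \right)} = \frac{1}{-35 + \frac{52 J}{45}}$ ($l{\left(J \right)} = \frac{1}{\left(-35 + \frac{7 J}{45}\right) + J} = \frac{1}{-35 + \frac{52 J}{45}}$)
$\frac{l{\left(-1229 \right)} - 2611952}{G + 273985} = \frac{\frac{45}{-1575 + 52 \left(-1229\right)} - 2611952}{-526107 + 273985} = \frac{\frac{45}{-1575 - 63908} - 2611952}{-252122} = \left(\frac{45}{-65483} - 2611952\right) \left(- \frac{1}{252122}\right) = \left(45 \left(- \frac{1}{65483}\right) - 2611952\right) \left(- \frac{1}{252122}\right) = \left(- \frac{45}{65483} - 2611952\right) \left(- \frac{1}{252122}\right) = \left(- \frac{171038452861}{65483}\right) \left(- \frac{1}{252122}\right) = \frac{171038452861}{16509704926}$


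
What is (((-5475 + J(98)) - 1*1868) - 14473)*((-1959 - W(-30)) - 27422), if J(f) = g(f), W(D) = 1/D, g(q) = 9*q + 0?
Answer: 3075305781/5 ≈ 6.1506e+8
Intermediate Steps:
g(q) = 9*q
W(D) = 1/D
J(f) = 9*f
(((-5475 + J(98)) - 1*1868) - 14473)*((-1959 - W(-30)) - 27422) = (((-5475 + 9*98) - 1*1868) - 14473)*((-1959 - 1/(-30)) - 27422) = (((-5475 + 882) - 1868) - 14473)*((-1959 - 1*(-1/30)) - 27422) = ((-4593 - 1868) - 14473)*((-1959 + 1/30) - 27422) = (-6461 - 14473)*(-58769/30 - 27422) = -20934*(-881429/30) = 3075305781/5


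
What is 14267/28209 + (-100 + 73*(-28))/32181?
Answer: 132882077/302597943 ≈ 0.43914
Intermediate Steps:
14267/28209 + (-100 + 73*(-28))/32181 = 14267*(1/28209) + (-100 - 2044)*(1/32181) = 14267/28209 - 2144*1/32181 = 14267/28209 - 2144/32181 = 132882077/302597943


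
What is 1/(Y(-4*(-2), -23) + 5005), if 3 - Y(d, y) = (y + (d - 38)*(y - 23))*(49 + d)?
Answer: -1/72341 ≈ -1.3823e-5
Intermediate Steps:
Y(d, y) = 3 - (49 + d)*(y + (-38 + d)*(-23 + y)) (Y(d, y) = 3 - (y + (d - 38)*(y - 23))*(49 + d) = 3 - (y + (-38 + d)*(-23 + y))*(49 + d) = 3 - (49 + d)*(y + (-38 + d)*(-23 + y)))
1/(Y(-4*(-2), -23) + 5005) = 1/((-42823 + 23*(-4*(-2))² + 253*(-4*(-2)) + 1813*(-23) - 1*(-23)*(-4*(-2))² - 12*(-4*(-2))*(-23)) + 5005) = 1/((-42823 + 23*8² + 253*8 - 41699 - 1*(-23)*8² - 12*8*(-23)) + 5005) = 1/((-42823 + 23*64 + 2024 - 41699 - 1*(-23)*64 + 2208) + 5005) = 1/((-42823 + 1472 + 2024 - 41699 + 1472 + 2208) + 5005) = 1/(-77346 + 5005) = 1/(-72341) = -1/72341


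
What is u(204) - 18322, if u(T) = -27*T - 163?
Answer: -23993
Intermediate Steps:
u(T) = -163 - 27*T
u(204) - 18322 = (-163 - 27*204) - 18322 = (-163 - 5508) - 18322 = -5671 - 18322 = -23993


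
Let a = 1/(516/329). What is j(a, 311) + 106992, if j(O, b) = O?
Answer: 55208201/516 ≈ 1.0699e+5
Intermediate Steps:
a = 329/516 (a = 1/(516*(1/329)) = 1/(516/329) = 329/516 ≈ 0.63760)
j(a, 311) + 106992 = 329/516 + 106992 = 55208201/516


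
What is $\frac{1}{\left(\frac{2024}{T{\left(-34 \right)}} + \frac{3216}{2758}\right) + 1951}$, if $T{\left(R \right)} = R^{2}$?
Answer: $\frac{398531}{778696467} \approx 0.00051179$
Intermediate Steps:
$\frac{1}{\left(\frac{2024}{T{\left(-34 \right)}} + \frac{3216}{2758}\right) + 1951} = \frac{1}{\left(\frac{2024}{\left(-34\right)^{2}} + \frac{3216}{2758}\right) + 1951} = \frac{1}{\left(\frac{2024}{1156} + 3216 \cdot \frac{1}{2758}\right) + 1951} = \frac{1}{\left(2024 \cdot \frac{1}{1156} + \frac{1608}{1379}\right) + 1951} = \frac{1}{\left(\frac{506}{289} + \frac{1608}{1379}\right) + 1951} = \frac{1}{\frac{1162486}{398531} + 1951} = \frac{1}{\frac{778696467}{398531}} = \frac{398531}{778696467}$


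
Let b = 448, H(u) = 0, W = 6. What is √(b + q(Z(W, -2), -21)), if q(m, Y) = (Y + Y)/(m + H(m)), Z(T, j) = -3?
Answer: √462 ≈ 21.494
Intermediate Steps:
q(m, Y) = 2*Y/m (q(m, Y) = (Y + Y)/(m + 0) = (2*Y)/m = 2*Y/m)
√(b + q(Z(W, -2), -21)) = √(448 + 2*(-21)/(-3)) = √(448 + 2*(-21)*(-⅓)) = √(448 + 14) = √462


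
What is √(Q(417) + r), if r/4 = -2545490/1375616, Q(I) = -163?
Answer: I*√314896997987/42988 ≈ 13.054*I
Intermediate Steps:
r = -1272745/171952 (r = 4*(-2545490/1375616) = 4*(-2545490*1/1375616) = 4*(-1272745/687808) = -1272745/171952 ≈ -7.4017)
√(Q(417) + r) = √(-163 - 1272745/171952) = √(-29300921/171952) = I*√314896997987/42988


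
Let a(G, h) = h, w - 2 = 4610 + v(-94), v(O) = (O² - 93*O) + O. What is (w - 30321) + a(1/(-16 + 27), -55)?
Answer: -8280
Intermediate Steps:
v(O) = O² - 92*O
w = 22096 (w = 2 + (4610 - 94*(-92 - 94)) = 2 + (4610 - 94*(-186)) = 2 + (4610 + 17484) = 2 + 22094 = 22096)
(w - 30321) + a(1/(-16 + 27), -55) = (22096 - 30321) - 55 = -8225 - 55 = -8280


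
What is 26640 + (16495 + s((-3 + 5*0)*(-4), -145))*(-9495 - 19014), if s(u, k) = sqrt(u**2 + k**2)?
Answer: -470229315 - 28509*sqrt(21169) ≈ -4.7438e+8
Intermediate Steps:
s(u, k) = sqrt(k**2 + u**2)
26640 + (16495 + s((-3 + 5*0)*(-4), -145))*(-9495 - 19014) = 26640 + (16495 + sqrt((-145)**2 + ((-3 + 5*0)*(-4))**2))*(-9495 - 19014) = 26640 + (16495 + sqrt(21025 + ((-3 + 0)*(-4))**2))*(-28509) = 26640 + (16495 + sqrt(21025 + (-3*(-4))**2))*(-28509) = 26640 + (16495 + sqrt(21025 + 12**2))*(-28509) = 26640 + (16495 + sqrt(21025 + 144))*(-28509) = 26640 + (16495 + sqrt(21169))*(-28509) = 26640 + (-470255955 - 28509*sqrt(21169)) = -470229315 - 28509*sqrt(21169)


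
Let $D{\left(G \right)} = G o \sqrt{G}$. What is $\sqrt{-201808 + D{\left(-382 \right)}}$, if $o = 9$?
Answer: $\sqrt{-201808 - 3438 i \sqrt{382}} \approx 73.8 - 455.25 i$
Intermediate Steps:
$D{\left(G \right)} = 9 G^{\frac{3}{2}}$ ($D{\left(G \right)} = G 9 \sqrt{G} = 9 G \sqrt{G} = 9 G^{\frac{3}{2}}$)
$\sqrt{-201808 + D{\left(-382 \right)}} = \sqrt{-201808 + 9 \left(-382\right)^{\frac{3}{2}}} = \sqrt{-201808 + 9 \left(- 382 i \sqrt{382}\right)} = \sqrt{-201808 - 3438 i \sqrt{382}}$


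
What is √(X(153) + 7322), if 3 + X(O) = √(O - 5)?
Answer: √(7319 + 2*√37) ≈ 85.622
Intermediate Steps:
X(O) = -3 + √(-5 + O) (X(O) = -3 + √(O - 5) = -3 + √(-5 + O))
√(X(153) + 7322) = √((-3 + √(-5 + 153)) + 7322) = √((-3 + √148) + 7322) = √((-3 + 2*√37) + 7322) = √(7319 + 2*√37)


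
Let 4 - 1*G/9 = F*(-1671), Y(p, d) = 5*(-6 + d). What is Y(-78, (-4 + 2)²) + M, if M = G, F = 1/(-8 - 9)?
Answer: -14597/17 ≈ -858.65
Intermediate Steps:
F = -1/17 (F = 1/(-17) = -1/17 ≈ -0.058824)
Y(p, d) = -30 + 5*d
G = -14427/17 (G = 36 - (-9)*(-1671)/17 = 36 - 9*1671/17 = 36 - 15039/17 = -14427/17 ≈ -848.65)
M = -14427/17 ≈ -848.65
Y(-78, (-4 + 2)²) + M = (-30 + 5*(-4 + 2)²) - 14427/17 = (-30 + 5*(-2)²) - 14427/17 = (-30 + 5*4) - 14427/17 = (-30 + 20) - 14427/17 = -10 - 14427/17 = -14597/17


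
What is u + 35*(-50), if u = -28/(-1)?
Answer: -1722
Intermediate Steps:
u = 28 (u = -28*(-1) = 28)
u + 35*(-50) = 28 + 35*(-50) = 28 - 1750 = -1722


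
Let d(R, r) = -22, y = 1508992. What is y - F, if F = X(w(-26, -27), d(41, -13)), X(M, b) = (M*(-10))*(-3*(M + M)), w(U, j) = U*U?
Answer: -25909568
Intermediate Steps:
w(U, j) = U**2
X(M, b) = 60*M**2 (X(M, b) = (-10*M)*(-6*M) = 60*M**2)
F = 27418560 (F = 60*((-26)**2)**2 = 60*676**2 = 60*456976 = 27418560)
y - F = 1508992 - 1*27418560 = 1508992 - 27418560 = -25909568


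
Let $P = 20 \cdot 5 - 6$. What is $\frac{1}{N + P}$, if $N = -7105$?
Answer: $- \frac{1}{7011} \approx -0.00014263$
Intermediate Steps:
$P = 94$ ($P = 100 - 6 = 94$)
$\frac{1}{N + P} = \frac{1}{-7105 + 94} = \frac{1}{-7011} = - \frac{1}{7011}$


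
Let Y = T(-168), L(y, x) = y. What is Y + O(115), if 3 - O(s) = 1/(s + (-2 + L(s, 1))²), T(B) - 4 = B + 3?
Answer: -2035673/12884 ≈ -158.00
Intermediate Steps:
T(B) = 7 + B (T(B) = 4 + (B + 3) = 4 + (3 + B) = 7 + B)
Y = -161 (Y = 7 - 168 = -161)
O(s) = 3 - 1/(s + (-2 + s)²)
Y + O(115) = -161 + (-1 + 3*115 + 3*(-2 + 115)²)/(115 + (-2 + 115)²) = -161 + (-1 + 345 + 3*113²)/(115 + 113²) = -161 + (-1 + 345 + 3*12769)/(115 + 12769) = -161 + (-1 + 345 + 38307)/12884 = -161 + (1/12884)*38651 = -161 + 38651/12884 = -2035673/12884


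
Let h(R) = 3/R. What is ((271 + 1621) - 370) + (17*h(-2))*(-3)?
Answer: 3197/2 ≈ 1598.5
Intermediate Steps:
((271 + 1621) - 370) + (17*h(-2))*(-3) = ((271 + 1621) - 370) + (17*(3/(-2)))*(-3) = (1892 - 370) + (17*(3*(-½)))*(-3) = 1522 + (17*(-3/2))*(-3) = 1522 - 51/2*(-3) = 1522 + 153/2 = 3197/2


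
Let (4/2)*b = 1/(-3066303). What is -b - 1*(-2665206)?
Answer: 16344658306837/6132606 ≈ 2.6652e+6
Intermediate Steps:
b = -1/6132606 (b = (1/2)/(-3066303) = (1/2)*(-1/3066303) = -1/6132606 ≈ -1.6306e-7)
-b - 1*(-2665206) = -1*(-1/6132606) - 1*(-2665206) = 1/6132606 + 2665206 = 16344658306837/6132606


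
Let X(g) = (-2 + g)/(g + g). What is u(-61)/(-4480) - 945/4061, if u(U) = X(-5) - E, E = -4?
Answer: -42526867/181932800 ≈ -0.23375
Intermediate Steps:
X(g) = (-2 + g)/(2*g) (X(g) = (-2 + g)/((2*g)) = (-2 + g)*(1/(2*g)) = (-2 + g)/(2*g))
u(U) = 47/10 (u(U) = (½)*(-2 - 5)/(-5) - 1*(-4) = (½)*(-⅕)*(-7) + 4 = 7/10 + 4 = 47/10)
u(-61)/(-4480) - 945/4061 = (47/10)/(-4480) - 945/4061 = (47/10)*(-1/4480) - 945*1/4061 = -47/44800 - 945/4061 = -42526867/181932800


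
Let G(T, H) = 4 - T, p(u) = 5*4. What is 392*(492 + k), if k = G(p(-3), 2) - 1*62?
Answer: 162288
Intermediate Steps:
p(u) = 20
k = -78 (k = (4 - 1*20) - 1*62 = (4 - 20) - 62 = -16 - 62 = -78)
392*(492 + k) = 392*(492 - 78) = 392*414 = 162288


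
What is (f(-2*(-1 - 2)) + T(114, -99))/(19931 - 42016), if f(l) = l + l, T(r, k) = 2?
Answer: -2/3155 ≈ -0.00063391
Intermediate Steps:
f(l) = 2*l
(f(-2*(-1 - 2)) + T(114, -99))/(19931 - 42016) = (2*(-2*(-1 - 2)) + 2)/(19931 - 42016) = (2*(-2*(-3)) + 2)/(-22085) = (2*6 + 2)*(-1/22085) = (12 + 2)*(-1/22085) = 14*(-1/22085) = -2/3155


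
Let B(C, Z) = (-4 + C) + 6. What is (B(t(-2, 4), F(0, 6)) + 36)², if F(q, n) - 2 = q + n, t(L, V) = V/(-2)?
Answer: 1296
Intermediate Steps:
t(L, V) = -V/2 (t(L, V) = V*(-½) = -V/2)
F(q, n) = 2 + n + q (F(q, n) = 2 + (q + n) = 2 + (n + q) = 2 + n + q)
B(C, Z) = 2 + C
(B(t(-2, 4), F(0, 6)) + 36)² = ((2 - ½*4) + 36)² = ((2 - 2) + 36)² = (0 + 36)² = 36² = 1296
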